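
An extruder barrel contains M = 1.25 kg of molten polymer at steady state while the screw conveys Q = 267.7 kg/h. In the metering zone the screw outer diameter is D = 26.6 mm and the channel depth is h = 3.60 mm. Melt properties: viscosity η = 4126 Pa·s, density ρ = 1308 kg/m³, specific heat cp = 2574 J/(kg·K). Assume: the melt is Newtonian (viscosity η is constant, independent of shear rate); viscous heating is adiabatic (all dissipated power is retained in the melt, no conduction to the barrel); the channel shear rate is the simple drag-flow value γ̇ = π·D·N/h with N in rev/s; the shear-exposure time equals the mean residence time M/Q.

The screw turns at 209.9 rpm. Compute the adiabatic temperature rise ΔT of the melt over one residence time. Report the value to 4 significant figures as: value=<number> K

Q_s = Q / 3600 = 267.7 / 3600 = 0.0743611 kg/s
t_res = M / Q_s = 1.25 ÷ 0.0743611 = 16.8099 s
D = 26.6 mm = 0.0266 m;  h = 3.60 mm = 0.0036 m;  N = 209.9 rpm / 60 = 3.49833 rev/s
γ̇ = π D N / h = (π)(0.0266)(3.49833) / 0.0036 = 81.2064 s⁻¹
Adiabatic rise: ΔT = η γ̇² t_res / (ρ cp) = 4126·(81.2064)²·16.8099 / (1308·2574) = 135.849 K

value=135.8 K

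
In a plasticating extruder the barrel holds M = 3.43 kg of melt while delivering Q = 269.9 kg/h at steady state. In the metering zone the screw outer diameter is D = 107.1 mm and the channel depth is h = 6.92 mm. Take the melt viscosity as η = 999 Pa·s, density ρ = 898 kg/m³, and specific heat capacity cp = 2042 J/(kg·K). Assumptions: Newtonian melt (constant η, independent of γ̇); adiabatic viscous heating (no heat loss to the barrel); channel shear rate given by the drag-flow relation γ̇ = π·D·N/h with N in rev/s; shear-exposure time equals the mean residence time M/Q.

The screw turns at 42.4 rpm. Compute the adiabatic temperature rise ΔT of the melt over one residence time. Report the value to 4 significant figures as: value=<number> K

Throughput in SI: Q_s = 269.9 kg/h ÷ 3600 s/h = 0.0749722 kg/s
t_res = M / Q_s = 3.43 / 0.0749722 = 45.7503 s
Geometry in metres: D = 107.1 mm → 0.1071 m, h = 6.92 mm → 0.00692 m; screw speed N = 42.4 rpm = 0.706667 rev/s
Shear rate: γ̇ = πDN/h = π·0.1071·0.706667/0.00692 = 34.3596 s⁻¹
ΔT = η·γ̇²·t_res / (ρ·cp) = 999 · (34.3596)² · 45.7503 / (898 · 2042) = 29.4254 K

value=29.43 K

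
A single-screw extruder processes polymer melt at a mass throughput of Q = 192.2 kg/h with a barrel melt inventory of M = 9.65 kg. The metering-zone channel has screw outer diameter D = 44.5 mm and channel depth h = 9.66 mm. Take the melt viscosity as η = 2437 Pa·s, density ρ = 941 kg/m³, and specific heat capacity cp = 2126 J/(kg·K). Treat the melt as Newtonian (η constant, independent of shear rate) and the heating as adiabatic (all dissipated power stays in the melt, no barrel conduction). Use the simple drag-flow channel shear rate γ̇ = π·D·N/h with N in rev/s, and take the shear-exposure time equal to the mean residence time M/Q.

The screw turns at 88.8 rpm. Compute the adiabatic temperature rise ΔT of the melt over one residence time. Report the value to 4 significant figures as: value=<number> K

value=101.0 K

Throughput in SI: Q_s = 192.2 kg/h ÷ 3600 s/h = 0.0533889 kg/s
t_res = M / Q_s = 9.65 ÷ 0.0533889 = 180.749 s
Geometry in metres: D = 44.5 mm → 0.0445 m, h = 9.66 mm → 0.00966 m; screw speed N = 88.8 rpm = 1.48 rev/s
Shear rate: γ̇ = πDN/h = π·0.0445·1.48/0.00966 = 21.4188 s⁻¹
ΔT = η·γ̇²·t_res/(ρ·cp) = [2437 × 21.4188² × 180.749] / [941 × 2126] = 101.011 K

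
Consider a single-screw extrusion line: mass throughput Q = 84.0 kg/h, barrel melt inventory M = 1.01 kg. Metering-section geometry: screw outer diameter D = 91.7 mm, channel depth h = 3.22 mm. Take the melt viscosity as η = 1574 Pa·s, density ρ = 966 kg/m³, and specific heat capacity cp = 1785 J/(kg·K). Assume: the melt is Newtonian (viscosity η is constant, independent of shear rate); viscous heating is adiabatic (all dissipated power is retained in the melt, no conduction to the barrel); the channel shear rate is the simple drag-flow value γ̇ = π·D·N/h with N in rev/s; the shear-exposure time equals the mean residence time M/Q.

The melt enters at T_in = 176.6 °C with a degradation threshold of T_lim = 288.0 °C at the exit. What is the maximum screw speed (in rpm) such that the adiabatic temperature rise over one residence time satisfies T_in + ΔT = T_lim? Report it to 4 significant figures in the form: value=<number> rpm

Q_s = Q / 3600 = 84.0 / 3600 = 0.0233333 kg/s
t_res = M / Q_s = 1.01 ÷ 0.0233333 = 43.2857 s
D = 91.7 mm = 0.0917 m;  h = 3.22 mm = 0.00322 m
ΔT_a = T_lim − T_in = 288.0 °C − 176.6 °C = 111.4 K
Invert ΔT = ηγ̇²t_res/(ρcp) for γ̇: γ̇_max² = ΔT_a ρ cp / (η t_res) = 111.4·966·1785 / (1574·43.2857) = 2819.36 s⁻²
γ̇_max = √2819.36 = 53.0977 s⁻¹
N_max = γ̇_max h / (πD) = 53.0977·0.00322/(π·0.0917) = 0.593488 rev/s → ×60 = 35.6093 rpm

value=35.61 rpm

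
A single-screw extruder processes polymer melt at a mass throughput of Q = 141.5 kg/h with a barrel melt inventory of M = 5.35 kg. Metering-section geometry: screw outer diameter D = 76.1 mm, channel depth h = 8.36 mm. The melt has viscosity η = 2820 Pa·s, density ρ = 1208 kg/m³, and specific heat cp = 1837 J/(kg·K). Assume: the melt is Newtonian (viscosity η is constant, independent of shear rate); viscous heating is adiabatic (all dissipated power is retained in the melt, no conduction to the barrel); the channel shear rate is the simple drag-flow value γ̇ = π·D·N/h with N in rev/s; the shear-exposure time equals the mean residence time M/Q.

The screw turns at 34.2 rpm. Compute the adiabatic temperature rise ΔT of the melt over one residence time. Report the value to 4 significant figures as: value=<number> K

Q_s = Q / 3600 = 141.5 / 3600 = 0.0393056 kg/s
Mean residence time: t_res = M/Q_s = 5.35 kg / 0.0393056 kg/s = 136.113 s
Convert to SI: D = 0.0761 m, h = 0.00836 m, N = 34.2/60 = 0.57 rev/s
Shear rate: γ̇ = πDN/h = π·0.0761·0.57/0.00836 = 16.3006 s⁻¹
ΔT = η·γ̇²·t_res/(ρ·cp) = [2820 × 16.3006² × 136.113] / [1208 × 1837] = 45.9599 K

value=45.96 K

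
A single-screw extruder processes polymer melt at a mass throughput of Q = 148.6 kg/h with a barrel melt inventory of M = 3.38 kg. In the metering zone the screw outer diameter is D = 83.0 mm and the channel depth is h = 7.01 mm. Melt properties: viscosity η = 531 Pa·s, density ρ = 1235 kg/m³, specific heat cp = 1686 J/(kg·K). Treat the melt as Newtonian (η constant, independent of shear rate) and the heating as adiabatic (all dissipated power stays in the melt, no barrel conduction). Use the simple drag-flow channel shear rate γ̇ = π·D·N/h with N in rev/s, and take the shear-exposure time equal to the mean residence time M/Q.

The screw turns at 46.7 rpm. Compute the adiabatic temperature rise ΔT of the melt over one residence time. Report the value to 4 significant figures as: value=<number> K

value=17.50 K

Q_s = Q / 3600 = 148.6 / 3600 = 0.0412778 kg/s
Mean residence time: t_res = M/Q_s = 3.38 kg / 0.0412778 kg/s = 81.8843 s
Convert to SI: D = 0.083 m, h = 0.00701 m, N = 46.7/60 = 0.778333 rev/s
γ̇ = π·D·N / h = π · 0.083 · 0.778333 / 0.00701 = 28.9518 s⁻¹
ΔT = η·γ̇²·t_res / (ρ·cp) = 531 · (28.9518)² · 81.8843 / (1235 · 1686) = 17.5034 K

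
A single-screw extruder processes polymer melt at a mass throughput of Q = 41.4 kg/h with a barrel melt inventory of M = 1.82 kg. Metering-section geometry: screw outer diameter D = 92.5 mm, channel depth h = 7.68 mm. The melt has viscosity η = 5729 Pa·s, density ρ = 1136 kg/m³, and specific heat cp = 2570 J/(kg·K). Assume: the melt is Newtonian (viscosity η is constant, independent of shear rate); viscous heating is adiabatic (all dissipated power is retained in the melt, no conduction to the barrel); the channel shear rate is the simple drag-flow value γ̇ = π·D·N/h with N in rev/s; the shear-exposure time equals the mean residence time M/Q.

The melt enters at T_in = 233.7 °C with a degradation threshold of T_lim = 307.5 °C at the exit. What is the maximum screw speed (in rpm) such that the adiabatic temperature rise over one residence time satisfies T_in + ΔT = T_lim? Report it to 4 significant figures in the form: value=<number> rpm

value=24.44 rpm

Q_s = Q / 3600 = 41.4 / 3600 = 0.0115 kg/s
Mean residence time: t_res = M/Q_s = 1.82 kg / 0.0115 kg/s = 158.261 s
Convert to metres: D = 0.0925 m, h = 0.00768 m
ΔT_a = T_lim − T_in = 307.5 °C − 233.7 °C = 73.8 K
γ̇_max² = ΔT_a·ρ·cp/(η·t_res) = 73.8·1136·2570/(5729·158.261) = 237.638 s⁻²
γ̇_max = √237.638 = 15.4155 s⁻¹
Solve γ̇ = πDN/h for N: N_max = γ̇_max·h/(π·D) = 15.4155 × 0.00768 / (π × 0.0925) = 0.407406 rev/s = 24.4444 rpm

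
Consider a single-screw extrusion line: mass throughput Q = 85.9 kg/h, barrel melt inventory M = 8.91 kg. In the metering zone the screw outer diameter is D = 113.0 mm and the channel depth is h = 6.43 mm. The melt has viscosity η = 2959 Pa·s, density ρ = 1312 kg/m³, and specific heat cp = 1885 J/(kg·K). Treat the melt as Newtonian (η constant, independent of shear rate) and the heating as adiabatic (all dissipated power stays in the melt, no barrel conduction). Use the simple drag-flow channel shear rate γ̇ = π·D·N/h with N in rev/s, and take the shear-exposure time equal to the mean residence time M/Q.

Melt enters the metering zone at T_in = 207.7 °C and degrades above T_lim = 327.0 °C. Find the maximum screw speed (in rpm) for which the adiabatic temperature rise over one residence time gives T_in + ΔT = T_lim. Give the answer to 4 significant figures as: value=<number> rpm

Throughput in SI: Q_s = 85.9 kg/h ÷ 3600 s/h = 0.0238611 kg/s
t_res = M / Q_s = 8.91 ÷ 0.0238611 = 373.411 s
Convert to metres: D = 0.113 m, h = 0.00643 m
Allowable rise: ΔT_a = T_lim − T_in = 327.0 − 207.7 = 119.3 K
γ̇_max² = ΔT_a·ρ·cp / (η·t_res) = [119.3 × 1312 × 1885] / [2959 × 373.411] = 267.026 s⁻²
γ̇_max = sqrt(267.026) = 16.3409 s⁻¹
N_max = γ̇_max h / (πD) = 16.3409·0.00643/(π·0.113) = 0.295978 rev/s → ×60 = 17.7587 rpm

value=17.76 rpm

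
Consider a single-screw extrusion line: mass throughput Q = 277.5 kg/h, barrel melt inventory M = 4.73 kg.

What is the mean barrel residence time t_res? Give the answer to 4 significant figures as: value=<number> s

value=61.36 s

Convert throughput: Q = 277.5 kg/h = 277.5/3600 = 0.0770833 kg/s
t_res = M / Q_s = 4.73 ÷ 0.0770833 = 61.3622 s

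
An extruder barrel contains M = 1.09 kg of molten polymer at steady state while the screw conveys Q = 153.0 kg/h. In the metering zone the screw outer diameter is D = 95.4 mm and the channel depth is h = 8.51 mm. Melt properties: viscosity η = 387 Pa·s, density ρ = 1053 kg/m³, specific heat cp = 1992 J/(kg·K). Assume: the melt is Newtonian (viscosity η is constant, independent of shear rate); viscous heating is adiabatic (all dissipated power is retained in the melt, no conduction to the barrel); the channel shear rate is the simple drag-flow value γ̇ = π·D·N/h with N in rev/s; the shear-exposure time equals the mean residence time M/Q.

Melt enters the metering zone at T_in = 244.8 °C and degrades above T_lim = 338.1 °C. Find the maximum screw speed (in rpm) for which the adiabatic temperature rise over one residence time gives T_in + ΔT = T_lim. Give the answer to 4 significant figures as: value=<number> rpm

value=239.2 rpm

Convert throughput: Q = 153.0 kg/h = 153.0/3600 = 0.0425 kg/s
t_res = M / Q_s = 1.09 / 0.0425 = 25.6471 s
Convert to metres: D = 0.0954 m, h = 0.00851 m
ΔT_a = T_lim − T_in = 338.1 °C − 244.8 °C = 93.3 K
γ̇_max² = ΔT_a·ρ·cp / (η·t_res) = [93.3 × 1053 × 1992] / [387 × 25.6471] = 19717.5 s⁻²
γ̇_max = sqrt(19717.5) = 140.419 s⁻¹
Solve γ̇ = πDN/h for N: N_max = γ̇_max·h/(π·D) = 140.419 × 0.00851 / (π × 0.0954) = 3.9871 rev/s = 239.226 rpm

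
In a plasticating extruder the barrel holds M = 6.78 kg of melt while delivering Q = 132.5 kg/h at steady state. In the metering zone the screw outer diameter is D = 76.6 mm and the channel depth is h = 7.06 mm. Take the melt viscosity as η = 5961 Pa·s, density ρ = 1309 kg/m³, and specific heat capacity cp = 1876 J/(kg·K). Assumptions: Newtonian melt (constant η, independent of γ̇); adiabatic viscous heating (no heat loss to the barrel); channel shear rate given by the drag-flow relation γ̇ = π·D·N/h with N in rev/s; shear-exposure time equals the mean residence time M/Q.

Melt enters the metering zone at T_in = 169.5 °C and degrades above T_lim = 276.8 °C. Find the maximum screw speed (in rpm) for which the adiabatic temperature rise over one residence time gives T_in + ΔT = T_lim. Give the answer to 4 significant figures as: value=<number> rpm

value=27.27 rpm

Convert throughput: Q = 132.5 kg/h = 132.5/3600 = 0.0368056 kg/s
Mean residence time: t_res = M/Q_s = 6.78 kg / 0.0368056 kg/s = 184.211 s
D = 76.6 mm = 0.0766 m;  h = 7.06 mm = 0.00706 m
ΔT_a = T_lim − T_in = 276.8 °C − 169.5 °C = 107.3 K
Invert ΔT = ηγ̇²t_res/(ρcp) for γ̇: γ̇_max² = ΔT_a ρ cp / (η t_res) = 107.3·1309·1876 / (5961·184.211) = 239.959 s⁻²
γ̇_max = √239.959 = 15.4906 s⁻¹
Solve γ̇ = πDN/h for N: N_max = γ̇_max·h/(π·D) = 15.4906 × 0.00706 / (π × 0.0766) = 0.454459 rev/s = 27.2675 rpm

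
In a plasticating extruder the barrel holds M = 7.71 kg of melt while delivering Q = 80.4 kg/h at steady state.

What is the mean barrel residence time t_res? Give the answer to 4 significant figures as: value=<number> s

Convert throughput: Q = 80.4 kg/h = 80.4/3600 = 0.0223333 kg/s
Mean residence time: t_res = M/Q_s = 7.71 kg / 0.0223333 kg/s = 345.224 s

value=345.2 s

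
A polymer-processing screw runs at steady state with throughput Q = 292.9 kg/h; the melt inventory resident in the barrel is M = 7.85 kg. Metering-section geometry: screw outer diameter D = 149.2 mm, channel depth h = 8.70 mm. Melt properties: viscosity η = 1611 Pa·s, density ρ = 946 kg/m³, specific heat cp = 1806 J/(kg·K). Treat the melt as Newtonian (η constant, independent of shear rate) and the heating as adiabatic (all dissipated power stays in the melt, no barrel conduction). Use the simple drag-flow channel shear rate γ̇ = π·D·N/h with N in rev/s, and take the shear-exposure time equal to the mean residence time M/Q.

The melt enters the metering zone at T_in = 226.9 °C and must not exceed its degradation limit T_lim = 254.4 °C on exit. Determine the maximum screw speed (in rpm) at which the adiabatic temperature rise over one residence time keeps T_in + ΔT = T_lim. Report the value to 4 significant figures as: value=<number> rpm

Convert throughput: Q = 292.9 kg/h = 292.9/3600 = 0.0813611 kg/s
t_res = M / Q_s = 7.85 / 0.0813611 = 96.4834 s
Convert to metres: D = 0.1492 m, h = 0.0087 m
ΔT_a = T_lim − T_in = 254.4 °C − 226.9 °C = 27.5 K
γ̇_max² = ΔT_a·ρ·cp/(η·t_res) = 27.5·946·1806/(1611·96.4834) = 302.269 s⁻²
Take the square root: γ̇_max = √(302.269) = 17.3859 s⁻¹
Solve γ̇ = πDN/h for N: N_max = γ̇_max·h/(π·D) = 17.3859 × 0.0087 / (π × 0.1492) = 0.322699 rev/s = 19.3619 rpm

value=19.36 rpm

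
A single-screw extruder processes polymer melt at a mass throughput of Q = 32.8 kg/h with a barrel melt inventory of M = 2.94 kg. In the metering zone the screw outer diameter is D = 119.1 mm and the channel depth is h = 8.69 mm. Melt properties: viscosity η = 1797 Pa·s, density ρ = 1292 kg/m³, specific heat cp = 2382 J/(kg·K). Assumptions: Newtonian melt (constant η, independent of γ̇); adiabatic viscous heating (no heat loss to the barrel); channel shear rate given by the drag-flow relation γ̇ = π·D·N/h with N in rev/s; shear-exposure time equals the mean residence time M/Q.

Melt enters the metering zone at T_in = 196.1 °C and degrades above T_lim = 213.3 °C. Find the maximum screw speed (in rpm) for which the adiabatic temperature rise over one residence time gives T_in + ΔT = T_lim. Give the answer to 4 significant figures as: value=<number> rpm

Throughput in SI: Q_s = 32.8 kg/h ÷ 3600 s/h = 0.00911111 kg/s
t_res = M / Q_s = 2.94 ÷ 0.00911111 = 322.683 s
D = 119.1 mm = 0.1191 m;  h = 8.69 mm = 0.00869 m
ΔT_a = T_lim − T_in = 213.3 − 196.1 = 17.2 K
Invert ΔT = ηγ̇²t_res/(ρcp) for γ̇: γ̇_max² = ΔT_a ρ cp / (η t_res) = 17.2·1292·2382 / (1797·322.683) = 91.2869 s⁻²
γ̇_max = sqrt(91.2869) = 9.55442 s⁻¹
Solve γ̇ = πDN/h for N: N_max = γ̇_max·h/(π·D) = 9.55442 × 0.00869 / (π × 0.1191) = 0.221903 rev/s = 13.3142 rpm

value=13.31 rpm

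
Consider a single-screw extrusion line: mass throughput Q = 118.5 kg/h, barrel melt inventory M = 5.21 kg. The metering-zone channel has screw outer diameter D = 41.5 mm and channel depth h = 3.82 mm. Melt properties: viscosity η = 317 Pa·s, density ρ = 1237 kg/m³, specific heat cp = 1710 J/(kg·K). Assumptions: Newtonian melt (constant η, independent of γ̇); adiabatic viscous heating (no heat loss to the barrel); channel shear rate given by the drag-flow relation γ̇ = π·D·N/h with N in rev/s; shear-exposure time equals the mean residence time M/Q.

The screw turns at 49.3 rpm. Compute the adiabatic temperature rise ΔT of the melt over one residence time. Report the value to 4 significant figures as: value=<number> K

Q_s = Q / 3600 = 118.5 / 3600 = 0.0329167 kg/s
Mean residence time: t_res = M/Q_s = 5.21 kg / 0.0329167 kg/s = 158.278 s
Convert to SI: D = 0.0415 m, h = 0.00382 m, N = 49.3/60 = 0.821667 rev/s
γ̇ = π D N / h = (π)(0.0415)(0.821667) / 0.00382 = 28.0434 s⁻¹
ΔT = η·γ̇²·t_res / (ρ·cp) = 317 · (28.0434)² · 158.278 / (1237 · 1710) = 18.6542 K

value=18.65 K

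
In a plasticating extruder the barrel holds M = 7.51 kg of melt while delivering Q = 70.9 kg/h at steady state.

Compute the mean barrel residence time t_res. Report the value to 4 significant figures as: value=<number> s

Throughput in SI: Q_s = 70.9 kg/h ÷ 3600 s/h = 0.0196944 kg/s
t_res = M / Q_s = 7.51 / 0.0196944 = 381.326 s

value=381.3 s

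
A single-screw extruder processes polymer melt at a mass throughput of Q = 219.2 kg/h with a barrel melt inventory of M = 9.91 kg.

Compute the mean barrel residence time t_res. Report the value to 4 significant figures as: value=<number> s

Convert throughput: Q = 219.2 kg/h = 219.2/3600 = 0.0608889 kg/s
t_res = M / Q_s = 9.91 / 0.0608889 = 162.755 s

value=162.8 s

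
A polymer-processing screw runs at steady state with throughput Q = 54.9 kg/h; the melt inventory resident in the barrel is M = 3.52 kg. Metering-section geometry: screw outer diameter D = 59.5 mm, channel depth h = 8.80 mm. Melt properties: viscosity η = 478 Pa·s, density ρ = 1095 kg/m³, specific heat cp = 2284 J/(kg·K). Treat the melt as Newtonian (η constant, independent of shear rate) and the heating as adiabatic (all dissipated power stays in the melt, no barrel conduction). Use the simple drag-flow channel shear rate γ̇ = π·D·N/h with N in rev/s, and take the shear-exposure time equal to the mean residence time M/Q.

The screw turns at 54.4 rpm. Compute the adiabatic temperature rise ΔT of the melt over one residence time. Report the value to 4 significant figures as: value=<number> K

Convert throughput: Q = 54.9 kg/h = 54.9/3600 = 0.01525 kg/s
t_res = M / Q_s = 3.52 ÷ 0.01525 = 230.82 s
Geometry in metres: D = 59.5 mm → 0.0595 m, h = 8.80 mm → 0.0088 m; screw speed N = 54.4 rpm = 0.906667 rev/s
γ̇ = π·D·N / h = π · 0.0595 · 0.906667 / 0.0088 = 19.2589 s⁻¹
Adiabatic rise: ΔT = η γ̇² t_res / (ρ cp) = 478·(19.2589)²·230.82 / (1095·2284) = 16.3627 K

value=16.36 K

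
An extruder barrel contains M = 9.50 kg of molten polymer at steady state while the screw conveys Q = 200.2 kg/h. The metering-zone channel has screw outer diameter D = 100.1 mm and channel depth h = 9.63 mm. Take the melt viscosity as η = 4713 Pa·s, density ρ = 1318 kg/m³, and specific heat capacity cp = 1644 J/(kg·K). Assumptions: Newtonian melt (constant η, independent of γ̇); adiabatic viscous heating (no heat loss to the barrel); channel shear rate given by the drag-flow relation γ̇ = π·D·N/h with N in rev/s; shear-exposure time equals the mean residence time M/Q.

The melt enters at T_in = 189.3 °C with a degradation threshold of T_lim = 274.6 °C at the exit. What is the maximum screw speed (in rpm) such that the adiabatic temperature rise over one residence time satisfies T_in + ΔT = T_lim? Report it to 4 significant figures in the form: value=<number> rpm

value=27.84 rpm

Throughput in SI: Q_s = 200.2 kg/h ÷ 3600 s/h = 0.0556111 kg/s
t_res = M / Q_s = 9.50 / 0.0556111 = 170.829 s
D = 100.1 mm = 0.1001 m;  h = 9.63 mm = 0.00963 m
ΔT_a = T_lim − T_in = 274.6 − 189.3 = 85.3 K
γ̇_max² = ΔT_a·ρ·cp / (η·t_res) = [85.3 × 1318 × 1644] / [4713 × 170.829] = 229.566 s⁻²
γ̇_max = √229.566 = 15.1514 s⁻¹
N_max = γ̇_max h / (πD) = 15.1514·0.00963/(π·0.1001) = 0.463976 rev/s → ×60 = 27.8386 rpm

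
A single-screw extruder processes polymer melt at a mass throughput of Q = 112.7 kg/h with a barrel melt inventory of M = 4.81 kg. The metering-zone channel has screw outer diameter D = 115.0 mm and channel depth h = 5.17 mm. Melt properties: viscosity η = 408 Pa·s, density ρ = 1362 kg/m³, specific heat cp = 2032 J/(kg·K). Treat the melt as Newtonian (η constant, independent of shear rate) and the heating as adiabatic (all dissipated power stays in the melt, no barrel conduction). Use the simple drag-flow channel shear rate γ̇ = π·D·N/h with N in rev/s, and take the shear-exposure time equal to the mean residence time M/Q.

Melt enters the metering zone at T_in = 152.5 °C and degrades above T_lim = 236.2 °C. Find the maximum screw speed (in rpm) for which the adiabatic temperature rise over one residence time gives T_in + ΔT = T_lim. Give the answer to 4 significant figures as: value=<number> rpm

Q_s = Q / 3600 = 112.7 / 3600 = 0.0313056 kg/s
t_res = M / Q_s = 4.81 / 0.0313056 = 153.647 s
Convert to metres: D = 0.115 m, h = 0.00517 m
ΔT_a = T_lim − T_in = 236.2 °C − 152.5 °C = 83.7 K
Invert ΔT = ηγ̇²t_res/(ρcp) for γ̇: γ̇_max² = ΔT_a ρ cp / (η t_res) = 83.7·1362·2032 / (408·153.647) = 3695.24 s⁻²
γ̇_max = sqrt(3695.24) = 60.7885 s⁻¹
Solve γ̇ = πDN/h for N: N_max = γ̇_max·h/(π·D) = 60.7885 × 0.00517 / (π × 0.115) = 0.869889 rev/s = 52.1934 rpm

value=52.19 rpm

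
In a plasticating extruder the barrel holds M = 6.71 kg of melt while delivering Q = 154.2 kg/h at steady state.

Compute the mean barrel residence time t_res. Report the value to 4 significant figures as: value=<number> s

value=156.7 s

Throughput in SI: Q_s = 154.2 kg/h ÷ 3600 s/h = 0.0428333 kg/s
t_res = M / Q_s = 6.71 / 0.0428333 = 156.654 s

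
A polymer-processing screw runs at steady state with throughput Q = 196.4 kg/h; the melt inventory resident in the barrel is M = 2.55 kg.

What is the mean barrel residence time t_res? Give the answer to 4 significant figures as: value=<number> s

value=46.74 s

Q_s = Q / 3600 = 196.4 / 3600 = 0.0545556 kg/s
t_res = M / Q_s = 2.55 / 0.0545556 = 46.7413 s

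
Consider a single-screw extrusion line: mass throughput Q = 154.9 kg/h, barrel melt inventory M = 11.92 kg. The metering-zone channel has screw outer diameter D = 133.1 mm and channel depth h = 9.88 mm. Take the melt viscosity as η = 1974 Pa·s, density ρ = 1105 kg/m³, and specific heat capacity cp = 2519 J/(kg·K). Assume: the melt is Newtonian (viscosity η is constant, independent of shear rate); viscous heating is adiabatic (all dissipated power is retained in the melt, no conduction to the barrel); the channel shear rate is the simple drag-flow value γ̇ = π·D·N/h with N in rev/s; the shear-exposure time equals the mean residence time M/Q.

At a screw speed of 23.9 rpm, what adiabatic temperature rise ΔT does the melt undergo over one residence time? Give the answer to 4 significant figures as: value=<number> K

Convert throughput: Q = 154.9 kg/h = 154.9/3600 = 0.0430278 kg/s
t_res = M / Q_s = 11.92 ÷ 0.0430278 = 277.03 s
D = 133.1 mm = 0.1331 m;  h = 9.88 mm = 0.00988 m;  N = 23.9 rpm / 60 = 0.398333 rev/s
γ̇ = π·D·N / h = π · 0.1331 · 0.398333 / 0.00988 = 16.8584 s⁻¹
ΔT = η·γ̇²·t_res/(ρ·cp) = [1974 × 16.8584² × 277.03] / [1105 × 2519] = 55.8366 K

value=55.84 K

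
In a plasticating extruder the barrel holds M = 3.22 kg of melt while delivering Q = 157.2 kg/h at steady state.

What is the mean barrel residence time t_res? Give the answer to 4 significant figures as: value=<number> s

value=73.74 s

Q_s = Q / 3600 = 157.2 / 3600 = 0.0436667 kg/s
t_res = M / Q_s = 3.22 / 0.0436667 = 73.7405 s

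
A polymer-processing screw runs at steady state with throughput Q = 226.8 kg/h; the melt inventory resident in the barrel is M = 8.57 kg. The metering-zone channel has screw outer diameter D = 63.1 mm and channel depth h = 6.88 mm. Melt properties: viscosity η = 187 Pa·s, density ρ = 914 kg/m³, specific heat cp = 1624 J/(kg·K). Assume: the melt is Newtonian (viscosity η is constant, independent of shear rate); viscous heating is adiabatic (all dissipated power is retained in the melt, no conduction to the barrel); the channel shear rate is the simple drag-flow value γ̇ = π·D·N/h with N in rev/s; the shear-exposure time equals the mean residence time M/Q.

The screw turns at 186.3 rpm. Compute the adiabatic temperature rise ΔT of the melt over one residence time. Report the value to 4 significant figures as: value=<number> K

value=137.2 K

Convert throughput: Q = 226.8 kg/h = 226.8/3600 = 0.063 kg/s
t_res = M / Q_s = 8.57 ÷ 0.063 = 136.032 s
Convert to SI: D = 0.0631 m, h = 0.00688 m, N = 186.3/60 = 3.105 rev/s
γ̇ = π·D·N / h = π · 0.0631 · 3.105 / 0.00688 = 89.4648 s⁻¹
ΔT = η·γ̇²·t_res / (ρ·cp) = 187 · (89.4648)² · 136.032 / (914 · 1624) = 137.169 K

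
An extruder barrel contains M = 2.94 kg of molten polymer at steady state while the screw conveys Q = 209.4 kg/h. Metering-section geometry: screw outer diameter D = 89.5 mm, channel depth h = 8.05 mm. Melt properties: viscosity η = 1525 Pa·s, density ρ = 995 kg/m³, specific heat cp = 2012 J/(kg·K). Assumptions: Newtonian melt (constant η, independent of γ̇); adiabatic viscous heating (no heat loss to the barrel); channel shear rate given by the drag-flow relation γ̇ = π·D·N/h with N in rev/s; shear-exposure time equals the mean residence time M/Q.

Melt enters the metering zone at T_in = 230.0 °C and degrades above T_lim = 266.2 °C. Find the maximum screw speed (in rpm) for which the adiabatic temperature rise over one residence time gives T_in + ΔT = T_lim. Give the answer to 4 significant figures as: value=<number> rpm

value=52.67 rpm

Throughput in SI: Q_s = 209.4 kg/h ÷ 3600 s/h = 0.0581667 kg/s
t_res = M / Q_s = 2.94 / 0.0581667 = 50.5444 s
D = 89.5 mm = 0.0895 m;  h = 8.05 mm = 0.00805 m
ΔT_a = T_lim − T_in = 266.2 − 230.0 = 36.2 K
γ̇_max² = ΔT_a·ρ·cp / (η·t_res) = [36.2 × 995 × 2012] / [1525 × 50.5444] = 940.192 s⁻²
Take the square root: γ̇_max = √(940.192) = 30.6626 s⁻¹
N_max = γ̇_max·h / (π·D) = 30.6626 · 0.00805 / (π · 0.0895) = 0.877872 rev/s = 52.6723 rpm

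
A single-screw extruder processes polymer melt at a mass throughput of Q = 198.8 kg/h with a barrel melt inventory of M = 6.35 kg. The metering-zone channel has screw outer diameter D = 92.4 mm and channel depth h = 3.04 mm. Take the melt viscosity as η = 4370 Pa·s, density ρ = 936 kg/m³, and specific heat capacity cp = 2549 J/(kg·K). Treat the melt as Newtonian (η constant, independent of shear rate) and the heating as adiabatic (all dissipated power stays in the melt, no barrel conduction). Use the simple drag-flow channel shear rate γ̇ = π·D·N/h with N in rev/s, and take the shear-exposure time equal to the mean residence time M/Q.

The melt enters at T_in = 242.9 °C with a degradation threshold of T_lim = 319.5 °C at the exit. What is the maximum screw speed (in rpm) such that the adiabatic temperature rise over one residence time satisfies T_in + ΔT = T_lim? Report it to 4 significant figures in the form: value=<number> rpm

value=11.98 rpm

Convert throughput: Q = 198.8 kg/h = 198.8/3600 = 0.0552222 kg/s
Mean residence time: t_res = M/Q_s = 6.35 kg / 0.0552222 kg/s = 114.99 s
Convert to metres: D = 0.0924 m, h = 0.00304 m
Allowable rise: ΔT_a = T_lim − T_in = 319.5 − 242.9 = 76.6 K
γ̇_max² = ΔT_a·ρ·cp / (η·t_res) = [76.6 × 936 × 2549] / [4370 × 114.99] = 363.692 s⁻²
γ̇_max = sqrt(363.692) = 19.0707 s⁻¹
Solve γ̇ = πDN/h for N: N_max = γ̇_max·h/(π·D) = 19.0707 × 0.00304 / (π × 0.0924) = 0.199719 rev/s = 11.9831 rpm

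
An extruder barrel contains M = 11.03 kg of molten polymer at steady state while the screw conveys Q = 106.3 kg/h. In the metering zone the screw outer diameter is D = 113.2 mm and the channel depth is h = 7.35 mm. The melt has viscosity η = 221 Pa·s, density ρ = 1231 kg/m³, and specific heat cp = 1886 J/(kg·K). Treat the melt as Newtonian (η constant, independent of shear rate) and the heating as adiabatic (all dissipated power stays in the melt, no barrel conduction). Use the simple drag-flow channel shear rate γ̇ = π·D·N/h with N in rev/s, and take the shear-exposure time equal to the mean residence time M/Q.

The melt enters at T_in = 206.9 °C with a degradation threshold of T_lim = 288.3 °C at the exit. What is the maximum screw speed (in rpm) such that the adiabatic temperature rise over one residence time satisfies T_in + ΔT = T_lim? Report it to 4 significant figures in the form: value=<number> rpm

Convert throughput: Q = 106.3 kg/h = 106.3/3600 = 0.0295278 kg/s
t_res = M / Q_s = 11.03 / 0.0295278 = 373.547 s
Convert to metres: D = 0.1132 m, h = 0.00735 m
ΔT_a = T_lim − T_in = 288.3 − 206.9 = 81.4 K
Invert ΔT = ηγ̇²t_res/(ρcp) for γ̇: γ̇_max² = ΔT_a ρ cp / (η t_res) = 81.4·1231·1886 / (221·373.547) = 2289.22 s⁻²
γ̇_max = sqrt(2289.22) = 47.8458 s⁻¹
Solve γ̇ = πDN/h for N: N_max = γ̇_max·h/(π·D) = 47.8458 × 0.00735 / (π × 0.1132) = 0.98886 rev/s = 59.3316 rpm

value=59.33 rpm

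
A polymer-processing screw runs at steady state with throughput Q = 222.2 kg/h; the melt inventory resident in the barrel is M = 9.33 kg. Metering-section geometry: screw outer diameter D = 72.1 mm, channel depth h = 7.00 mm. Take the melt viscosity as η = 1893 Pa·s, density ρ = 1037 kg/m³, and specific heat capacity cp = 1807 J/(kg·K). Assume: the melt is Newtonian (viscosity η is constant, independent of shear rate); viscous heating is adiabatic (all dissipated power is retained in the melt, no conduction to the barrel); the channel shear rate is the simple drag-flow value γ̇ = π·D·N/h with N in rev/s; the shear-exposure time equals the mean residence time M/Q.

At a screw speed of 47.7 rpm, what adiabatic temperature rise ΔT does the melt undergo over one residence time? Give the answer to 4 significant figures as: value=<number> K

Convert throughput: Q = 222.2 kg/h = 222.2/3600 = 0.0617222 kg/s
t_res = M / Q_s = 9.33 ÷ 0.0617222 = 151.161 s
Geometry in metres: D = 72.1 mm → 0.0721 m, h = 7.00 mm → 0.007 m; screw speed N = 47.7 rpm = 0.795 rev/s
γ̇ = π·D·N / h = π · 0.0721 · 0.795 / 0.007 = 25.7249 s⁻¹
ΔT = η·γ̇²·t_res/(ρ·cp) = [1893 × 25.7249² × 151.161] / [1037 × 1807] = 101.056 K

value=101.1 K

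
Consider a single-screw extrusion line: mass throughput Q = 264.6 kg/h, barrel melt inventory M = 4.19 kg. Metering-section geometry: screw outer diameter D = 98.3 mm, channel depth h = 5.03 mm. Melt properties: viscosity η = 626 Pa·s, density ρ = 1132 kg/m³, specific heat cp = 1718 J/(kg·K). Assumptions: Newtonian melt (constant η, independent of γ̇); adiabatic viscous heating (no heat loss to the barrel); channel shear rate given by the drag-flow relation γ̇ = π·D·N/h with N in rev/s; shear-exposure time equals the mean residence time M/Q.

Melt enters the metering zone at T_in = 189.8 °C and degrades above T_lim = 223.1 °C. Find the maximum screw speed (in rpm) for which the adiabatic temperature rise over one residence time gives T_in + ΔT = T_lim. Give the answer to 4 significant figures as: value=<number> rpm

value=41.63 rpm

Throughput in SI: Q_s = 264.6 kg/h ÷ 3600 s/h = 0.0735 kg/s
t_res = M / Q_s = 4.19 ÷ 0.0735 = 57.0068 s
Geometry in SI: D = 98.3 mm → 0.0983 m, h = 5.03 mm → 0.00503 m
ΔT_a = T_lim − T_in = 223.1 °C − 189.8 °C = 33.3 K
γ̇_max² = ΔT_a·ρ·cp / (η·t_res) = [33.3 × 1132 × 1718] / [626 × 57.0068] = 1814.73 s⁻²
γ̇_max = sqrt(1814.73) = 42.5997 s⁻¹
N_max = γ̇_max·h / (π·D) = 42.5997 · 0.00503 / (π · 0.0983) = 0.693859 rev/s = 41.6315 rpm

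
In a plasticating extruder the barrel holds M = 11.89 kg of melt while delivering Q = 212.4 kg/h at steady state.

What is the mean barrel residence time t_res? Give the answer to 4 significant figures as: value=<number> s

Convert throughput: Q = 212.4 kg/h = 212.4/3600 = 0.059 kg/s
Mean residence time: t_res = M/Q_s = 11.89 kg / 0.059 kg/s = 201.525 s

value=201.5 s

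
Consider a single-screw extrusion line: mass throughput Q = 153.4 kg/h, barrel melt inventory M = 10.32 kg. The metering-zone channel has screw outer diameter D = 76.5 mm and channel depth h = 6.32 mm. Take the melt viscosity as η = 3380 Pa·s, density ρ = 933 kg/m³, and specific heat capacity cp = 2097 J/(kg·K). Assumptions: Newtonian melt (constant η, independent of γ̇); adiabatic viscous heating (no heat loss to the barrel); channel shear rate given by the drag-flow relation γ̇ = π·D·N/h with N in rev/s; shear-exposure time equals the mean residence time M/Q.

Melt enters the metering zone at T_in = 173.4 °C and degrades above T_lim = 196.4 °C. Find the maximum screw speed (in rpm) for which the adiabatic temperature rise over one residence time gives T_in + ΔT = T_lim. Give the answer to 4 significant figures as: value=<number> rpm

Q_s = Q / 3600 = 153.4 / 3600 = 0.0426111 kg/s
t_res = M / Q_s = 10.32 / 0.0426111 = 242.19 s
Convert to metres: D = 0.0765 m, h = 0.00632 m
ΔT_a = T_lim − T_in = 196.4 °C − 173.4 °C = 23 K
γ̇_max² = ΔT_a·ρ·cp/(η·t_res) = 23·933·2097/(3380·242.19) = 54.9711 s⁻²
Take the square root: γ̇_max = √(54.9711) = 7.41425 s⁻¹
N_max = γ̇_max·h / (π·D) = 7.41425 · 0.00632 / (π · 0.0765) = 0.194972 rev/s = 11.6983 rpm

value=11.70 rpm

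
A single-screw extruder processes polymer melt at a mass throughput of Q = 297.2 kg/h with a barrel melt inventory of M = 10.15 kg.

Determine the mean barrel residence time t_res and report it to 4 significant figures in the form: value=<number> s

Q_s = Q / 3600 = 297.2 / 3600 = 0.0825556 kg/s
Mean residence time: t_res = M/Q_s = 10.15 kg / 0.0825556 kg/s = 122.948 s

value=122.9 s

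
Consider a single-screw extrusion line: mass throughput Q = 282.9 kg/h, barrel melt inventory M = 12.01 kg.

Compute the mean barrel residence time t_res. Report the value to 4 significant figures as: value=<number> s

value=152.8 s

Throughput in SI: Q_s = 282.9 kg/h ÷ 3600 s/h = 0.0785833 kg/s
t_res = M / Q_s = 12.01 / 0.0785833 = 152.831 s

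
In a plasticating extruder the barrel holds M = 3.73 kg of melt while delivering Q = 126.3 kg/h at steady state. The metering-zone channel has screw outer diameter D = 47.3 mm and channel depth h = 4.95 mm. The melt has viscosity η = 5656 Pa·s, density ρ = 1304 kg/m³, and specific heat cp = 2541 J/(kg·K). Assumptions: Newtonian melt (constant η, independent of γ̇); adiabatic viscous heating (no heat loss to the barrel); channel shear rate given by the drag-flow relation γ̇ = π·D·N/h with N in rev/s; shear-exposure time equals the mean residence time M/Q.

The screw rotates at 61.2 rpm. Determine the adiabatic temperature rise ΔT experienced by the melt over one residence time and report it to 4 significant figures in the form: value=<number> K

Convert throughput: Q = 126.3 kg/h = 126.3/3600 = 0.0350833 kg/s
Mean residence time: t_res = M/Q_s = 3.73 kg / 0.0350833 kg/s = 106.318 s
D = 47.3 mm = 0.0473 m;  h = 4.95 mm = 0.00495 m;  N = 61.2 rpm / 60 = 1.02 rev/s
γ̇ = π·D·N / h = π · 0.0473 · 1.02 / 0.00495 = 30.6201 s⁻¹
ΔT = η·γ̇²·t_res/(ρ·cp) = [5656 × 30.6201² × 106.318] / [1304 × 2541] = 170.156 K

value=170.2 K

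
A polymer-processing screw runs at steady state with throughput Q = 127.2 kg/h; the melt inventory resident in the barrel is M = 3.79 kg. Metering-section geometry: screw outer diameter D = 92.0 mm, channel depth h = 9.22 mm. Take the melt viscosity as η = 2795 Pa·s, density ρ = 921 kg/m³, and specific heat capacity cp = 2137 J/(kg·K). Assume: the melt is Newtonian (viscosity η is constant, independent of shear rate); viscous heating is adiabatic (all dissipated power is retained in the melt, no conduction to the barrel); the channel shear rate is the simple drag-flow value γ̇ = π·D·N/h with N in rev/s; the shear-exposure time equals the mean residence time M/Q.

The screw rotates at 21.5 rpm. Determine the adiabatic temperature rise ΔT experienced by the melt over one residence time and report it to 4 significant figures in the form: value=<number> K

Q_s = Q / 3600 = 127.2 / 3600 = 0.0353333 kg/s
t_res = M / Q_s = 3.79 / 0.0353333 = 107.264 s
Convert to SI: D = 0.092 m, h = 0.00922 m, N = 21.5/60 = 0.358333 rev/s
Shear rate: γ̇ = πDN/h = π·0.092·0.358333/0.00922 = 11.233 s⁻¹
Adiabatic rise: ΔT = η γ̇² t_res / (ρ cp) = 2795·(11.233)²·107.264 / (921·2137) = 19.2203 K

value=19.22 K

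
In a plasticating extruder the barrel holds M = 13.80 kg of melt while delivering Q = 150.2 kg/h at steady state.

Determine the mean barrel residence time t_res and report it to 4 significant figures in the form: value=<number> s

value=330.8 s

Q_s = Q / 3600 = 150.2 / 3600 = 0.0417222 kg/s
t_res = M / Q_s = 13.80 ÷ 0.0417222 = 330.759 s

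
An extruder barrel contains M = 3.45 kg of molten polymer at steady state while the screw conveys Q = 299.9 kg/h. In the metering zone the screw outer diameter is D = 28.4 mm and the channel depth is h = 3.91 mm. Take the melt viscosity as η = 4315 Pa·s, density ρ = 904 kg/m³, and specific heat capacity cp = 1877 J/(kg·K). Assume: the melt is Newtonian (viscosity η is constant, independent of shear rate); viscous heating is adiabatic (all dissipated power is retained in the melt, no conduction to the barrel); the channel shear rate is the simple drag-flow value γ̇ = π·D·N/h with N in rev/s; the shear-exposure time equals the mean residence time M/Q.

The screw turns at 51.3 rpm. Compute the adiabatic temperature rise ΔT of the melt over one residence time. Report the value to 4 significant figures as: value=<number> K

value=40.09 K

Q_s = Q / 3600 = 299.9 / 3600 = 0.0833056 kg/s
Mean residence time: t_res = M/Q_s = 3.45 kg / 0.0833056 kg/s = 41.4138 s
D = 28.4 mm = 0.0284 m;  h = 3.91 mm = 0.00391 m;  N = 51.3 rpm / 60 = 0.855 rev/s
γ̇ = π·D·N / h = π · 0.0284 · 0.855 / 0.00391 = 19.51 s⁻¹
ΔT = η·γ̇²·t_res / (ρ·cp) = 4315 · (19.51)² · 41.4138 / (904 · 1877) = 40.0874 K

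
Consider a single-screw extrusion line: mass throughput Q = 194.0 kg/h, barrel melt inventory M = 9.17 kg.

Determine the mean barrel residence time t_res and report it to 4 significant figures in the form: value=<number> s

value=170.2 s

Convert throughput: Q = 194.0 kg/h = 194.0/3600 = 0.0538889 kg/s
t_res = M / Q_s = 9.17 ÷ 0.0538889 = 170.165 s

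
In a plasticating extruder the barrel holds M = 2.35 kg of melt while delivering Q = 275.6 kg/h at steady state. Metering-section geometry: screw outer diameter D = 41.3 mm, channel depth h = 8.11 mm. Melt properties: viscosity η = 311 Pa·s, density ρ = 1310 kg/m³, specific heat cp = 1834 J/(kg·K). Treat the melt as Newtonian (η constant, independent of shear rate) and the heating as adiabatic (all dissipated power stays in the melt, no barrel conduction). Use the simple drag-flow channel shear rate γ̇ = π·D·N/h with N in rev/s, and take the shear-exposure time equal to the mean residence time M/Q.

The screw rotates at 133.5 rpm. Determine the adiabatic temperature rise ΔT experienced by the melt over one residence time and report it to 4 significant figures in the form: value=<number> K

value=5.035 K

Convert throughput: Q = 275.6 kg/h = 275.6/3600 = 0.0765556 kg/s
t_res = M / Q_s = 2.35 / 0.0765556 = 30.6967 s
Geometry in metres: D = 41.3 mm → 0.0413 m, h = 8.11 mm → 0.00811 m; screw speed N = 133.5 rpm = 2.225 rev/s
γ̇ = π D N / h = (π)(0.0413)(2.225) / 0.00811 = 35.5966 s⁻¹
ΔT = η·γ̇²·t_res/(ρ·cp) = [311 × 35.5966² × 30.6967] / [1310 × 1834] = 5.035 K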